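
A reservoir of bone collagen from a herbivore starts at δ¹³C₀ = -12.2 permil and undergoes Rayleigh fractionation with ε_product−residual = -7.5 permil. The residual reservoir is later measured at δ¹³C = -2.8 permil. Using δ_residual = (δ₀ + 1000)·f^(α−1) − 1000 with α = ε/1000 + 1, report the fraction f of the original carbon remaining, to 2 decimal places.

α − 1 = ε/1000 = -0.0075
(δ_res + 1000)/(δ₀ + 1000) = (-2.8 + 1000)/(-12.2 + 1000) = 997.2/987.8 = 1.009516
f = 1.009516^(1/-0.0075) = exp(ln(1.009516)/-0.0075) = exp(0.00947/-0.0075)
f = exp(-1.2628) = 0.2829

0.28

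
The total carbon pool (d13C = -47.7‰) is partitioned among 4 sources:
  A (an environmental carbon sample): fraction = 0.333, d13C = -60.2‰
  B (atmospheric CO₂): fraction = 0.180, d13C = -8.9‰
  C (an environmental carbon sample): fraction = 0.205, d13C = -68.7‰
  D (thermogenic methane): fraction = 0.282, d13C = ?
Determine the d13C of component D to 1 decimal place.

-42.4‰

Isotope mass balance: δ_bulk = Σ fᵢ·δᵢ.
-47.7 = 0.333×(-60.2) + 0.180×(-8.9) + 0.205×(-68.7) + 0.282×δ_D
0.282·δ_D = -47.7 − (-35.732) = -11.968
δ_D = -11.968 / 0.282 = -42.44‰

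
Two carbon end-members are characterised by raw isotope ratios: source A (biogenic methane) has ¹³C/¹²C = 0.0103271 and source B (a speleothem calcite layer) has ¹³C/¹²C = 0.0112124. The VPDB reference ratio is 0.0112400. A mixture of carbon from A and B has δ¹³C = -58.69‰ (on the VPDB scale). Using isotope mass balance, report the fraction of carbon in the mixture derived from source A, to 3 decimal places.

0.714

δ_A = (0.0103271/0.0112400 − 1)×1000 = (0.918781 − 1)×1000 = -81.219‰
δ_B = (0.0112124/0.0112400 − 1)×1000 = (0.997544 − 1)×1000 = -2.456‰
f_A = (δ_mix − δ_B)/(δ_A − δ_B) = (-58.69 − (-2.456))/(-81.219 − (-2.456))
f_A = -56.234 / -78.763 = 0.7140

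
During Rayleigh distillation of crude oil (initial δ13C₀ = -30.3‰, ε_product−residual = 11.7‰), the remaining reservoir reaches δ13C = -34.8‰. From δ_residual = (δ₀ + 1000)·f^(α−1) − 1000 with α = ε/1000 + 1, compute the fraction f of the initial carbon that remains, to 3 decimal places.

α − 1 = ε/1000 = 0.0117
(δ_res + 1000)/(δ₀ + 1000) = (-34.8 + 1000)/(-30.3 + 1000) = 965.2/969.7 = 0.995359
f = 0.995359^(1/0.0117) = exp(ln(0.995359)/0.0117) = exp(-0.00465/0.0117)
f = exp(-0.3976) = 0.6720

0.672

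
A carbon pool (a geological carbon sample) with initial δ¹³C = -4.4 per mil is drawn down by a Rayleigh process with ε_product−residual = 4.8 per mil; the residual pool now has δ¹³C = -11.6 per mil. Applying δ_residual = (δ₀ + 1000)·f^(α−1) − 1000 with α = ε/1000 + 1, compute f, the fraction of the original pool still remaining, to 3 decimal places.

0.220

α − 1 = ε/1000 = 0.0048
(δ_res + 1000)/(δ₀ + 1000) = (-11.6 + 1000)/(-4.4 + 1000) = 988.4/995.6 = 0.992768
f = 0.992768^(1/0.0048) = exp(ln(0.992768)/0.0048) = exp(-0.00726/0.0048)
f = exp(-1.5121) = 0.2204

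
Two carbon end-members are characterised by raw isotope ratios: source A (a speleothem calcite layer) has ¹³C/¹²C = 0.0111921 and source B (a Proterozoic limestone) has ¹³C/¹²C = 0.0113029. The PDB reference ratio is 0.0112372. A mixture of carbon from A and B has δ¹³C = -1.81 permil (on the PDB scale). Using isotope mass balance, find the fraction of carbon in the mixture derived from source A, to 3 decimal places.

δ_A = (0.0111921/0.0112372 − 1)×1000 = (0.995987 − 1)×1000 = -4.013 permil
δ_B = (0.0113029/0.0112372 − 1)×1000 = (1.005847 − 1)×1000 = 5.847 permil
f_A = (δ_mix − δ_B)/(δ_A − δ_B) = (-1.81 − (5.847))/(-4.013 − (5.847))
f_A = -7.657 / -9.860 = 0.7765

0.777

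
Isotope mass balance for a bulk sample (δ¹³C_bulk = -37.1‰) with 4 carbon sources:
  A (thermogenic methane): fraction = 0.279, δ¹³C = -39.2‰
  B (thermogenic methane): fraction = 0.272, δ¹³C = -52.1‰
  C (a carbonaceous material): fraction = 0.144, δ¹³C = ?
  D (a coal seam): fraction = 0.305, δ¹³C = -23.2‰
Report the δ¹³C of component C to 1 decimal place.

Isotope mass balance: δ_bulk = Σ fᵢ·δᵢ.
-37.1 = 0.279×(-39.2) + 0.272×(-52.1) + 0.144×δ_C + 0.305×(-23.2)
0.144·δ_C = -37.1 − (-32.184) = -4.916
δ_C = -4.916 / 0.144 = -34.14‰

-34.1‰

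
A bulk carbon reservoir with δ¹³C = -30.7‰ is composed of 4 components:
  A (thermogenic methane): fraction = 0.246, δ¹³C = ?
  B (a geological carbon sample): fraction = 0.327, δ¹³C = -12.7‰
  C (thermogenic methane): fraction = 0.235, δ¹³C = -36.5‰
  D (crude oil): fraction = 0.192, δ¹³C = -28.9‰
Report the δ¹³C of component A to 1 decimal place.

-50.5‰

Isotope mass balance: δ_bulk = Σ fᵢ·δᵢ.
-30.7 = 0.246×δ_A + 0.327×(-12.7) + 0.235×(-36.5) + 0.192×(-28.9)
0.246·δ_A = -30.7 − (-18.279) = -12.421
δ_A = -12.421 / 0.246 = -50.49‰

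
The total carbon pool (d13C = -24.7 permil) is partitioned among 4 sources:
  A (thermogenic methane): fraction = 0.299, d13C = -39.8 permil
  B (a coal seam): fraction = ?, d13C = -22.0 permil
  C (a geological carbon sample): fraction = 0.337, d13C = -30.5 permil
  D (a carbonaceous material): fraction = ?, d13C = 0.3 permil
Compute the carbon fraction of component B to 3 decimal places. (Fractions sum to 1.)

Let f_B and f_D be the unknown fractions; fractions sum to 1 so f_B + f_D = 0.364.
Mass balance: Σ fᵢ·δᵢ = δ_bulk ⇒ f_B·(-22.0) + f_D·(0.3) = -24.7 − (-22.179) = -2.521
Substitute f_D = 0.364 − f_B:
f_B·(-22.0 − 0.3) = -2.521 − 0.364×(0.3) = -2.631
f_B = -2.631 / -22.3 = 0.1180

0.118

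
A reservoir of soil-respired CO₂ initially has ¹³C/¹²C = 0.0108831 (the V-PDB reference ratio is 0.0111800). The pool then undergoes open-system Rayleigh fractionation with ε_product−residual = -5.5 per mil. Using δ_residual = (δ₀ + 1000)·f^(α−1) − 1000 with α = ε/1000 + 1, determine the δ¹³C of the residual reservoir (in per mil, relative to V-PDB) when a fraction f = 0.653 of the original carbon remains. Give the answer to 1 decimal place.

δ₀ = (0.0108831/0.0111800 − 1)×1000 = (0.973444 − 1)×1000 = -26.556 per mil
α − 1 = ε/1000 = -0.0055
f^(α−1) = 0.653^(-0.0055) = 1.002347
δ_res = (-26.556 + 1000) × 1.002347 − 1000 = 975.728 − 1000 = -24.27 per mil

-24.3 per mil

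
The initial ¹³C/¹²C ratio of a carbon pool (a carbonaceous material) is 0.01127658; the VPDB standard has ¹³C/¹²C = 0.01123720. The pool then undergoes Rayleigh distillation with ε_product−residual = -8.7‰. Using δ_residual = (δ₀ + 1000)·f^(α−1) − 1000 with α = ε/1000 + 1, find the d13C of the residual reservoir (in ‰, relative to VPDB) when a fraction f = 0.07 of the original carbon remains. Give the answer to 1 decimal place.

δ₀ = (0.01127658/0.01123720 − 1)×1000 = (1.003504 − 1)×1000 = 3.504‰
α − 1 = ε/1000 = -0.0087
f^(α−1) = 0.07^(-0.0087) = 1.023405
δ_res = (3.504 + 1000) × 1.023405 − 1000 = 1026.992 − 1000 = 26.99‰

27.0‰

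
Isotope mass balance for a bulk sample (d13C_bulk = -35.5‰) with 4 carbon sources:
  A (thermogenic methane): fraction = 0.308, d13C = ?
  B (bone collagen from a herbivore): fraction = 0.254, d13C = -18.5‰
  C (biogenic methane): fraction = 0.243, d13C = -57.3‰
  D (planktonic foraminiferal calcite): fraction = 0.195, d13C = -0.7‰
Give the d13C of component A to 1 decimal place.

-54.4‰

Isotope mass balance: δ_bulk = Σ fᵢ·δᵢ.
-35.5 = 0.308×δ_A + 0.254×(-18.5) + 0.243×(-57.3) + 0.195×(-0.7)
0.308·δ_A = -35.5 − (-18.759) = -16.741
δ_A = -16.741 / 0.308 = -54.35‰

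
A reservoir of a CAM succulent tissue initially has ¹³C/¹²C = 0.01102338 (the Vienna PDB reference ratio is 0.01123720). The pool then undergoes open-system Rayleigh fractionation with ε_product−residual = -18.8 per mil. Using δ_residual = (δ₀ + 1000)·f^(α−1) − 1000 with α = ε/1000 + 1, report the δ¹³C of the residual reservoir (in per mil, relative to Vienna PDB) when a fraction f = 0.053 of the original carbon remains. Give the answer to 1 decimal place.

36.7 per mil

δ₀ = (0.01102338/0.01123720 − 1)×1000 = (0.980972 − 1)×1000 = -19.028 per mil
α − 1 = ε/1000 = -0.0188
f^(α−1) = 0.053^(-0.0188) = 1.056778
δ_res = (-19.028 + 1000) × 1.056778 − 1000 = 1036.669 − 1000 = 36.67 per mil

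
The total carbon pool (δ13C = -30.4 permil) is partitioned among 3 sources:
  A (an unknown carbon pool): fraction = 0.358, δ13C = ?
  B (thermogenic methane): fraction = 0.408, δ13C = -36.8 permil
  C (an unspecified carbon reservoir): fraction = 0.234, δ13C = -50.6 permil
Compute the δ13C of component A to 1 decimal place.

-9.9 permil

Isotope mass balance: δ_bulk = Σ fᵢ·δᵢ.
-30.4 = 0.358×δ_A + 0.408×(-36.8) + 0.234×(-50.6)
0.358·δ_A = -30.4 − (-26.855) = -3.545
δ_A = -3.545 / 0.358 = -9.90 permil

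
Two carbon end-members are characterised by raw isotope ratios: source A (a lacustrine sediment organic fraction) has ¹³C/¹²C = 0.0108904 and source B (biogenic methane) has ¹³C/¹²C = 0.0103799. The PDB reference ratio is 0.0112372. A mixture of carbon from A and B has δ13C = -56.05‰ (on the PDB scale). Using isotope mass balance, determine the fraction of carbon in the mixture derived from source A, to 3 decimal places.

δ_A = (0.0108904/0.0112372 − 1)×1000 = (0.969138 − 1)×1000 = -30.862‰
δ_B = (0.0103799/0.0112372 − 1)×1000 = (0.923709 − 1)×1000 = -76.291‰
f_A = (δ_mix − δ_B)/(δ_A − δ_B) = (-56.05 − (-76.291))/(-30.862 − (-76.291))
f_A = 20.241 / 45.429 = 0.4456

0.446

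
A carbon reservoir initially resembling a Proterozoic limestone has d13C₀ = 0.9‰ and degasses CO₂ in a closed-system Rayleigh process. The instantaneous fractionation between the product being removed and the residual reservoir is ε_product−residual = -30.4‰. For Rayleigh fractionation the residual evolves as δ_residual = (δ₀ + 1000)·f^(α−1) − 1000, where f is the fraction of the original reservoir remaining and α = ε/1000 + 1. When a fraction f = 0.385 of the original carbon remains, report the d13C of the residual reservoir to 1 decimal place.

30.4‰

Rayleigh residual: δ_res = (δ₀ + 1000)·f^(α−1) − 1000
α = ε/1000 + 1 = 0.96960, so α − 1 = -0.03040
f^(α−1) = 0.385^(-0.03040) = 1.029442
δ_res = (0.9 + 1000) × 1.029442 − 1000 = 1030.369 − 1000 = 30.37‰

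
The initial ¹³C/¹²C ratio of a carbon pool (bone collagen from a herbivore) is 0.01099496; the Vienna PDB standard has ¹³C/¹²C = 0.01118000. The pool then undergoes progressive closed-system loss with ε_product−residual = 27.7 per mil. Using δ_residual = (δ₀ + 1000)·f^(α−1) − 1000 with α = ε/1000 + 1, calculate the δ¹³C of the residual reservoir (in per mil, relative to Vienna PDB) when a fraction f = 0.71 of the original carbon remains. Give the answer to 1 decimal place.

-25.8 per mil

δ₀ = (0.01099496/0.01118000 − 1)×1000 = (0.983449 − 1)×1000 = -16.551 per mil
α − 1 = ε/1000 = 0.0277
f^(α−1) = 0.71^(0.0277) = 0.990558
δ_res = (-16.551 + 1000) × 0.990558 − 1000 = 974.163 − 1000 = -25.84 per mil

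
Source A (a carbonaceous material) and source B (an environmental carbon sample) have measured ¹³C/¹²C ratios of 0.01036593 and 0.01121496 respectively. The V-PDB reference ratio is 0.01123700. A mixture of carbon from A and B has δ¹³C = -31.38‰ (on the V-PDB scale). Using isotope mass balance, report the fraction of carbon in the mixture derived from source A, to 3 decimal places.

δ_A = (0.01036593/0.01123700 − 1)×1000 = (0.922482 − 1)×1000 = -77.518‰
δ_B = (0.01121496/0.01123700 − 1)×1000 = (0.998039 − 1)×1000 = -1.961‰
f_A = (δ_mix − δ_B)/(δ_A − δ_B) = (-31.38 − (-1.961))/(-77.518 − (-1.961))
f_A = -29.419 / -75.557 = 0.3894

0.389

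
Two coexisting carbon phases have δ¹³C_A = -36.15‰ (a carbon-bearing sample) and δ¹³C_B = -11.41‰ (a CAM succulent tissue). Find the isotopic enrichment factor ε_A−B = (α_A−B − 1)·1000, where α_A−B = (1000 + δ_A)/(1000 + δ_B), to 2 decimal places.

α_A−B = (1000 + -36.15) / (1000 + -11.41) = 963.85 / 988.59 = 0.974974
ε_A−B = (0.974974 − 1) × 1000 = -25.026‰
(The approximation ε ≈ δ_A − δ_B would give -24.74‰.)

-25.03‰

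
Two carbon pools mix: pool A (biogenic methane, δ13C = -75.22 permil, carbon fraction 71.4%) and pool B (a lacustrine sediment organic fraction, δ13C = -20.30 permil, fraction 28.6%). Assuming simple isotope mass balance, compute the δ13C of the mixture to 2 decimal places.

δ_mix = f_A·δ_A + f_B·δ_B
δ_mix = 0.714 × (-75.22) + 0.286 × (-20.30)
δ_mix = -53.707 + -5.806 = -59.513 permil

-59.51 permil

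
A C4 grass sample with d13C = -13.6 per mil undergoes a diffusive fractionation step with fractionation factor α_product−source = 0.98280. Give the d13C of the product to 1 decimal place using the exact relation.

δ_product = (δ_source + 1000)·α − 1000
δ_product = (-13.6 + 1000) × 0.98280 − 1000
δ_product = 969.434 − 1000 = -30.57 per mil

-30.6 per mil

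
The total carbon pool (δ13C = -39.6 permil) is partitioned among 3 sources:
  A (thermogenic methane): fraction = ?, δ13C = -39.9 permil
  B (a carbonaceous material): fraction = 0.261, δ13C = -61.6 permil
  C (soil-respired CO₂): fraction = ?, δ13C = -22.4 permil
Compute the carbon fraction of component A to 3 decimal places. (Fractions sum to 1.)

0.398

Let f_A and f_C be the unknown fractions; fractions sum to 1 so f_A + f_C = 0.739.
Mass balance: Σ fᵢ·δᵢ = δ_bulk ⇒ f_A·(-39.9) + f_C·(-22.4) = -39.6 − (-16.078) = -23.522
Substitute f_C = 0.739 − f_A:
f_A·(-39.9 − -22.4) = -23.522 − 0.739×(-22.4) = -6.969
f_A = -6.969 / -17.5 = 0.3982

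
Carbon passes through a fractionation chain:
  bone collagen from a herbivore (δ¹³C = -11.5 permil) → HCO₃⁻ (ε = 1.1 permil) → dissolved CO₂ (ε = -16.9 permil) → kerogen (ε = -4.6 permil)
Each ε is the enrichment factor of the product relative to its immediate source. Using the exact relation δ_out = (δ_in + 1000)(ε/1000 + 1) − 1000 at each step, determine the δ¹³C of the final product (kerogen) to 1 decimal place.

step 1: δ = (-11.50 + 1000)·(1.1/1000 + 1) − 1000 = -10.41 permil
step 2: δ = (-10.41 + 1000)·(-16.9/1000 + 1) − 1000 = -27.14 permil
step 3: δ = (-27.14 + 1000)·(-4.6/1000 + 1) − 1000 = -31.61 permil

-31.6 permil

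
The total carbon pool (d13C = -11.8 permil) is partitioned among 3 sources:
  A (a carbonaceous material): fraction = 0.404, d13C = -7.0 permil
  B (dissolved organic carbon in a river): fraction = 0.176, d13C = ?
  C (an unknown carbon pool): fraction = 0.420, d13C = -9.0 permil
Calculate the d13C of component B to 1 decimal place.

-29.5 permil

Isotope mass balance: δ_bulk = Σ fᵢ·δᵢ.
-11.8 = 0.404×(-7.0) + 0.176×δ_B + 0.420×(-9.0)
0.176·δ_B = -11.8 − (-6.608) = -5.192
δ_B = -5.192 / 0.176 = -29.50 permil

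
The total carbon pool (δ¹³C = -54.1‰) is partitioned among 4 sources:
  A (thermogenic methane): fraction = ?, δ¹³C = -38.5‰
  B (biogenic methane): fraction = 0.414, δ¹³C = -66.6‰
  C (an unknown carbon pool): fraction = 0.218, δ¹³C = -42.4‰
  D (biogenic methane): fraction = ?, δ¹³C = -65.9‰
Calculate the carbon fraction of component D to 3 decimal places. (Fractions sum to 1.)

Let f_D and f_A be the unknown fractions; fractions sum to 1 so f_D + f_A = 0.368.
Mass balance: Σ fᵢ·δᵢ = δ_bulk ⇒ f_D·(-65.9) + f_A·(-38.5) = -54.1 − (-36.816) = -17.284
Substitute f_A = 0.368 − f_D:
f_D·(-65.9 − -38.5) = -17.284 − 0.368×(-38.5) = -3.116
f_D = -3.116 / -27.4 = 0.1137

0.114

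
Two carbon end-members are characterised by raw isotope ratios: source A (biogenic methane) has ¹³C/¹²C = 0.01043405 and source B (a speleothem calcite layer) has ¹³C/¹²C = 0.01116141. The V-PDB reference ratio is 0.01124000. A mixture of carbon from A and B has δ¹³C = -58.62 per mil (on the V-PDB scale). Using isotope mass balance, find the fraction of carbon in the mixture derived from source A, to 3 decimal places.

δ_A = (0.01043405/0.01124000 − 1)×1000 = (0.928296 − 1)×1000 = -71.704 per mil
δ_B = (0.01116141/0.01124000 − 1)×1000 = (0.993008 − 1)×1000 = -6.992 per mil
f_A = (δ_mix − δ_B)/(δ_A − δ_B) = (-58.62 − (-6.992))/(-71.704 − (-6.992))
f_A = -51.628 / -64.712 = 0.7978

0.798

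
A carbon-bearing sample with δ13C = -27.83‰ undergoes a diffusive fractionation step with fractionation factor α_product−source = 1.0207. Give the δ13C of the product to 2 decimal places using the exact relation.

-7.71‰

δ_product = (δ_source + 1000)·α − 1000
δ_product = (-27.83 + 1000) × 1.0207 − 1000
δ_product = 992.294 − 1000 = -7.706‰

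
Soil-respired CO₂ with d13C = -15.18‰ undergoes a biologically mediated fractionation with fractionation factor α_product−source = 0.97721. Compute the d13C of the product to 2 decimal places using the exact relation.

δ_product = (δ_source + 1000)·α − 1000
δ_product = (-15.18 + 1000) × 0.97721 − 1000
δ_product = 962.376 − 1000 = -37.624‰

-37.62‰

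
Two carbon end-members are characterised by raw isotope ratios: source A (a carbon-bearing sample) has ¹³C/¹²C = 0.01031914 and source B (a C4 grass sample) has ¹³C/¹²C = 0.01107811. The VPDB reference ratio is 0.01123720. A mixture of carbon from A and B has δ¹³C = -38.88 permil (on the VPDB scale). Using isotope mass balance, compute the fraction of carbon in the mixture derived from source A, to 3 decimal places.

0.366

δ_A = (0.01031914/0.01123720 − 1)×1000 = (0.918302 − 1)×1000 = -81.698 permil
δ_B = (0.01107811/0.01123720 − 1)×1000 = (0.985843 − 1)×1000 = -14.157 permil
f_A = (δ_mix − δ_B)/(δ_A − δ_B) = (-38.88 − (-14.157))/(-81.698 − (-14.157))
f_A = -24.723 / -67.541 = 0.3660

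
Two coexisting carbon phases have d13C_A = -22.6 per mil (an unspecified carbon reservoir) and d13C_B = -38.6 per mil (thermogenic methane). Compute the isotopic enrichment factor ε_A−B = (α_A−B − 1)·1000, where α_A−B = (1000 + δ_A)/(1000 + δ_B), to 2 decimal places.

α_A−B = (1000 + -22.6) / (1000 + -38.6) = 977.4 / 961.4 = 1.016642
ε_A−B = (1.016642 − 1) × 1000 = 16.642 per mil
(The approximation ε ≈ δ_A − δ_B would give 16.0 per mil.)

16.64 per mil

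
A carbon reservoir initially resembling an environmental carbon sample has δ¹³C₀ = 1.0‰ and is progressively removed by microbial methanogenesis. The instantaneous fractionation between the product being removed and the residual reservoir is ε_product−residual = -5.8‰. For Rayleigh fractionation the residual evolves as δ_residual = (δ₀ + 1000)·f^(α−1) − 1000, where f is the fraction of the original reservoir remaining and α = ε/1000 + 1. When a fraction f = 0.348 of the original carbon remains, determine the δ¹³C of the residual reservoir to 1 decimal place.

Rayleigh residual: δ_res = (δ₀ + 1000)·f^(α−1) − 1000
α = ε/1000 + 1 = 0.99420, so α − 1 = -0.00580
f^(α−1) = 0.348^(-0.00580) = 1.006141
δ_res = (1.0 + 1000) × 1.006141 − 1000 = 1007.147 − 1000 = 7.15‰

7.1‰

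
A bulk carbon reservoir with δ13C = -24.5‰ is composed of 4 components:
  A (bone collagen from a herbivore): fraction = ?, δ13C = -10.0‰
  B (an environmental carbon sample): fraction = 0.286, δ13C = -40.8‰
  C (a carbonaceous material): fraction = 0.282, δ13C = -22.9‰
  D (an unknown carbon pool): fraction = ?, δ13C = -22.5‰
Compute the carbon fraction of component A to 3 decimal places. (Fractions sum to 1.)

0.268

Let f_A and f_D be the unknown fractions; fractions sum to 1 so f_A + f_D = 0.432.
Mass balance: Σ fᵢ·δᵢ = δ_bulk ⇒ f_A·(-10.0) + f_D·(-22.5) = -24.5 − (-18.127) = -6.373
Substitute f_D = 0.432 − f_A:
f_A·(-10.0 − -22.5) = -6.373 − 0.432×(-22.5) = 3.347
f_A = 3.347 / 12.5 = 0.2677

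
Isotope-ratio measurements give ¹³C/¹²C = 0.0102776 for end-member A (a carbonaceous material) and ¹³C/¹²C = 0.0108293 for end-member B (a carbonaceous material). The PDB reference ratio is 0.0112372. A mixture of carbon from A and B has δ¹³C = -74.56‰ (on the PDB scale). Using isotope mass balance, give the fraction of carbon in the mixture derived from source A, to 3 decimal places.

0.779

δ_A = (0.0102776/0.0112372 − 1)×1000 = (0.914605 − 1)×1000 = -85.395‰
δ_B = (0.0108293/0.0112372 − 1)×1000 = (0.963701 − 1)×1000 = -36.299‰
f_A = (δ_mix − δ_B)/(δ_A − δ_B) = (-74.56 − (-36.299))/(-85.395 − (-36.299))
f_A = -38.261 / -49.096 = 0.7793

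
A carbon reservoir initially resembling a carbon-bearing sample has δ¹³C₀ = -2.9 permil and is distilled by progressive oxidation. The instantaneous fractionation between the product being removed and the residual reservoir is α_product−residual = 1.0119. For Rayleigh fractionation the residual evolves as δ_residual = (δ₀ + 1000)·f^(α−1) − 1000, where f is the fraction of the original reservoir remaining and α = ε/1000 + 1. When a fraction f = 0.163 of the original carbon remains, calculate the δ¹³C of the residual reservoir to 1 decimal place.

-24.2 permil

Rayleigh residual: δ_res = (δ₀ + 1000)·f^(α−1) − 1000
α − 1 = 0.01190
f^(α−1) = 0.163^(0.01190) = 0.978645
δ_res = (-2.9 + 1000) × 0.978645 − 1000 = 975.807 − 1000 = -24.19 permil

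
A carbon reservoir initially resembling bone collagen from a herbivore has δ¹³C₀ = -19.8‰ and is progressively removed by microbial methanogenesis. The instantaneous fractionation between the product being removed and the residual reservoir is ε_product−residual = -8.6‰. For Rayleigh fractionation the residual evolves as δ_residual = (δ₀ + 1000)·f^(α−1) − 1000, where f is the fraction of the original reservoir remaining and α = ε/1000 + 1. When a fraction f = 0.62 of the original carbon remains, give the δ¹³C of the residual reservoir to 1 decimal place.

-15.8‰

Rayleigh residual: δ_res = (δ₀ + 1000)·f^(α−1) − 1000
α = ε/1000 + 1 = 0.99140, so α − 1 = -0.00860
f^(α−1) = 0.62^(-0.00860) = 1.004120
δ_res = (-19.8 + 1000) × 1.004120 − 1000 = 984.238 − 1000 = -15.76‰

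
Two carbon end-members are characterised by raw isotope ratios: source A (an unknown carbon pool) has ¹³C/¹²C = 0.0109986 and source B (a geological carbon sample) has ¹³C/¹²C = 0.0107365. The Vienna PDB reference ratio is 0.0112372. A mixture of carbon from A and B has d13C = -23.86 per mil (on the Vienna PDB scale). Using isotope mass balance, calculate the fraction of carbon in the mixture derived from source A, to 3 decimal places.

0.887

δ_A = (0.0109986/0.0112372 − 1)×1000 = (0.978767 − 1)×1000 = -21.233 per mil
δ_B = (0.0107365/0.0112372 − 1)×1000 = (0.955443 − 1)×1000 = -44.557 per mil
f_A = (δ_mix − δ_B)/(δ_A − δ_B) = (-23.86 − (-44.557))/(-21.233 − (-44.557))
f_A = 20.697 / 23.324 = 0.8874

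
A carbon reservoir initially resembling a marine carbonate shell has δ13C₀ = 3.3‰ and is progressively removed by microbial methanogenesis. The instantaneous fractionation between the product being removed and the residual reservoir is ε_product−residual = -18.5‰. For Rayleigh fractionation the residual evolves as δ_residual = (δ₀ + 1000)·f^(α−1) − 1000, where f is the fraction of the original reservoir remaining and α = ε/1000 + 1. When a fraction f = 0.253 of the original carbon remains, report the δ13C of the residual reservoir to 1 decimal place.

Rayleigh residual: δ_res = (δ₀ + 1000)·f^(α−1) − 1000
α = ε/1000 + 1 = 0.98150, so α − 1 = -0.01850
f^(α−1) = 0.253^(-0.01850) = 1.025752
δ_res = (3.3 + 1000) × 1.025752 − 1000 = 1029.137 − 1000 = 29.14‰

29.1‰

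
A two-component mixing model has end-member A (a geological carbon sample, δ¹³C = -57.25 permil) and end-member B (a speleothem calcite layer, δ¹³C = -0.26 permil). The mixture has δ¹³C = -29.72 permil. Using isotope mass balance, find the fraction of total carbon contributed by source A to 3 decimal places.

δ_mix = f_A·δ_A + (1 − f_A)·δ_B  ⇒  f_A = (δ_mix − δ_B)/(δ_A − δ_B)
f_A = (-29.72 − (-0.26)) / (-57.25 − (-0.26))
f_A = -29.46 / -56.99 = 0.5169

0.517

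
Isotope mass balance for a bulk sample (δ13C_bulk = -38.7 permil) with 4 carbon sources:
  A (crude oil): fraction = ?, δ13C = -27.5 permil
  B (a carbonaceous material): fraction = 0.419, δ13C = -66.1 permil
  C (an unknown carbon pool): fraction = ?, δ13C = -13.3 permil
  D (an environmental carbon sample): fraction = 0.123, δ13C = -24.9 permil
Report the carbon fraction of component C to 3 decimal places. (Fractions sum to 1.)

Let f_C and f_A be the unknown fractions; fractions sum to 1 so f_C + f_A = 0.458.
Mass balance: Σ fᵢ·δᵢ = δ_bulk ⇒ f_C·(-13.3) + f_A·(-27.5) = -38.7 − (-30.759) = -7.941
Substitute f_A = 0.458 − f_C:
f_C·(-13.3 − -27.5) = -7.941 − 0.458×(-27.5) = 4.654
f_C = 4.654 / 14.2 = 0.3277

0.328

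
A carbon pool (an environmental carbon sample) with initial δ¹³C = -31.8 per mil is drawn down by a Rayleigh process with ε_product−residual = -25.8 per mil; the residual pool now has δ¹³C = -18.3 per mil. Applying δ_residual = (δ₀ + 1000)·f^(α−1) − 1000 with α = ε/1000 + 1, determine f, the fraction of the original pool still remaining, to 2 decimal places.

α − 1 = ε/1000 = -0.0258
(δ_res + 1000)/(δ₀ + 1000) = (-18.3 + 1000)/(-31.8 + 1000) = 981.7/968.2 = 1.013943
f = 1.013943^(1/-0.0258) = exp(ln(1.013943)/-0.0258) = exp(0.01385/-0.0258)
f = exp(-0.5367) = 0.5847

0.58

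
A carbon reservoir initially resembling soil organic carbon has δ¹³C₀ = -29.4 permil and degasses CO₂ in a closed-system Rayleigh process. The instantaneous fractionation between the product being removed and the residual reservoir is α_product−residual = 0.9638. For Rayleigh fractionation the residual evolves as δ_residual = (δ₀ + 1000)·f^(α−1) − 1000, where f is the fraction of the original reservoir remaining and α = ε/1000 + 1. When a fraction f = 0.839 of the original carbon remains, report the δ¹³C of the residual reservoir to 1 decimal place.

-23.2 permil

Rayleigh residual: δ_res = (δ₀ + 1000)·f^(α−1) − 1000
α − 1 = -0.03620
f^(α−1) = 0.839^(-0.03620) = 1.006375
δ_res = (-29.4 + 1000) × 1.006375 − 1000 = 976.788 − 1000 = -23.21 permil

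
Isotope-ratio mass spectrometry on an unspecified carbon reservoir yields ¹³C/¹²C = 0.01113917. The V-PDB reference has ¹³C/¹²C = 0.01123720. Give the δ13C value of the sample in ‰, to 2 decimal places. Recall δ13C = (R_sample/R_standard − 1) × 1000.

-8.72‰

δ13C = (R_sample / R_standard − 1) × 1000
R_sample / R_standard = 0.01113917 / 0.01123720 = 0.991276
δ13C = (0.991276 − 1) × 1000 = -8.724‰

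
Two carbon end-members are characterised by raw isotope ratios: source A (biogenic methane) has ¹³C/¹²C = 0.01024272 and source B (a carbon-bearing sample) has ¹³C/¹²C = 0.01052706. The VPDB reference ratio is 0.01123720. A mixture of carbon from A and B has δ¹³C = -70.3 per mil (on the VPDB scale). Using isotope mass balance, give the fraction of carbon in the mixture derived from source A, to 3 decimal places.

0.281

δ_A = (0.01024272/0.01123720 − 1)×1000 = (0.911501 − 1)×1000 = -88.499 per mil
δ_B = (0.01052706/0.01123720 − 1)×1000 = (0.936805 − 1)×1000 = -63.195 per mil
f_A = (δ_mix − δ_B)/(δ_A − δ_B) = (-70.3 − (-63.195))/(-88.499 − (-63.195))
f_A = -7.105 / -25.303 = 0.2808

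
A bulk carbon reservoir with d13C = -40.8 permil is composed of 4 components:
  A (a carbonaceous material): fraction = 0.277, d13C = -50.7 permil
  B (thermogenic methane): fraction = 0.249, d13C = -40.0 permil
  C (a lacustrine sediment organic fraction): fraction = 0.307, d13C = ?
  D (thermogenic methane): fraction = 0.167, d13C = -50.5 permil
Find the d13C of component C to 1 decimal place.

-27.2 permil

Isotope mass balance: δ_bulk = Σ fᵢ·δᵢ.
-40.8 = 0.277×(-50.7) + 0.249×(-40.0) + 0.307×δ_C + 0.167×(-50.5)
0.307·δ_C = -40.8 − (-32.437) = -8.363
δ_C = -8.363 / 0.307 = -27.24 permil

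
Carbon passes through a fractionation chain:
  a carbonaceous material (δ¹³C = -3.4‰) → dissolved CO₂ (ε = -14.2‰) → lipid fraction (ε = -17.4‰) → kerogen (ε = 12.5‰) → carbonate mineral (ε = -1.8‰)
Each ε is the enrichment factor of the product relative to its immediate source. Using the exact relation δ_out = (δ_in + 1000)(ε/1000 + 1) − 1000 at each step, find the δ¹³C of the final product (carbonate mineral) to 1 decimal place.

-24.3‰

step 1: δ = (-3.40 + 1000)·(-14.2/1000 + 1) − 1000 = -17.55‰
step 2: δ = (-17.55 + 1000)·(-17.4/1000 + 1) − 1000 = -34.65‰
step 3: δ = (-34.65 + 1000)·(12.5/1000 + 1) − 1000 = -22.58‰
step 4: δ = (-22.58 + 1000)·(-1.8/1000 + 1) − 1000 = -24.34‰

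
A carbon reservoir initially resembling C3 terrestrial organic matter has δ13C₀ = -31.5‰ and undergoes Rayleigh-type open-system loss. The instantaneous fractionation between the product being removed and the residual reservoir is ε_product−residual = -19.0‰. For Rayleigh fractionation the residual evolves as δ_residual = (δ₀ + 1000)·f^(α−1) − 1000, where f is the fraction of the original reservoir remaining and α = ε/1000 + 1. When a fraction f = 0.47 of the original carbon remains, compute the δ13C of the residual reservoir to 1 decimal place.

Rayleigh residual: δ_res = (δ₀ + 1000)·f^(α−1) − 1000
α = ε/1000 + 1 = 0.98100, so α − 1 = -0.01900
f^(α−1) = 0.47^(-0.01900) = 1.014449
δ_res = (-31.5 + 1000) × 1.014449 − 1000 = 982.494 − 1000 = -17.51‰

-17.5‰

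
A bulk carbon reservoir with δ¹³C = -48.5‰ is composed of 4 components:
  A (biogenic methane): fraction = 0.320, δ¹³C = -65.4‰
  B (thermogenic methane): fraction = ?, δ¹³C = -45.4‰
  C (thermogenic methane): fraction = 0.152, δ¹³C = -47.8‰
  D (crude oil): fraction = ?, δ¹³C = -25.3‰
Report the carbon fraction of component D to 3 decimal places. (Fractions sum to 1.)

Let f_D and f_B be the unknown fractions; fractions sum to 1 so f_D + f_B = 0.528.
Mass balance: Σ fᵢ·δᵢ = δ_bulk ⇒ f_D·(-25.3) + f_B·(-45.4) = -48.5 − (-28.194) = -20.306
Substitute f_B = 0.528 − f_D:
f_D·(-25.3 − -45.4) = -20.306 − 0.528×(-45.4) = 3.665
f_D = 3.665 / 20.1 = 0.1823

0.182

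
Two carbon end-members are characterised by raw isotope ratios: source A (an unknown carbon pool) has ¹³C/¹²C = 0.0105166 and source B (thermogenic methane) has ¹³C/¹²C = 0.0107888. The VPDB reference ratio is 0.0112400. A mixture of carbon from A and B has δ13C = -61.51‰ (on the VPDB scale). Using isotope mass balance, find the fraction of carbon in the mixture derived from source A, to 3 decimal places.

0.882

δ_A = (0.0105166/0.0112400 − 1)×1000 = (0.935641 − 1)×1000 = -64.359‰
δ_B = (0.0107888/0.0112400 − 1)×1000 = (0.959858 − 1)×1000 = -40.142‰
f_A = (δ_mix − δ_B)/(δ_A − δ_B) = (-61.51 − (-40.142))/(-64.359 − (-40.142))
f_A = -21.368 / -24.217 = 0.8823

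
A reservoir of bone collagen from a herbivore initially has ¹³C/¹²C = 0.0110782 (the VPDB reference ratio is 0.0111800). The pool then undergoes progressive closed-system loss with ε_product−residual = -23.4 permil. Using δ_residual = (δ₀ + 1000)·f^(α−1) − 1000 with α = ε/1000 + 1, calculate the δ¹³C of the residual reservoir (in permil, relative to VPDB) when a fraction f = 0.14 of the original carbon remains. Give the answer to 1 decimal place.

37.5 permil

δ₀ = (0.0110782/0.0111800 − 1)×1000 = (0.990894 − 1)×1000 = -9.106 permil
α − 1 = ε/1000 = -0.0234
f^(α−1) = 0.14^(-0.0234) = 1.047082
δ_res = (-9.106 + 1000) × 1.047082 − 1000 = 1037.548 − 1000 = 37.55 permil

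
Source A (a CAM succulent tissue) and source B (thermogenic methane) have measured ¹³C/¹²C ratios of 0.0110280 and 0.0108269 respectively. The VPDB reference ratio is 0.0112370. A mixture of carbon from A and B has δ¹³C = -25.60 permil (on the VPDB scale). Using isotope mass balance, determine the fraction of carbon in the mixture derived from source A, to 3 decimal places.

0.609

δ_A = (0.0110280/0.0112370 − 1)×1000 = (0.981401 − 1)×1000 = -18.599 permil
δ_B = (0.0108269/0.0112370 − 1)×1000 = (0.963504 − 1)×1000 = -36.496 permil
f_A = (δ_mix − δ_B)/(δ_A − δ_B) = (-25.60 − (-36.496))/(-18.599 − (-36.496))
f_A = 10.896 / 17.896 = 0.6088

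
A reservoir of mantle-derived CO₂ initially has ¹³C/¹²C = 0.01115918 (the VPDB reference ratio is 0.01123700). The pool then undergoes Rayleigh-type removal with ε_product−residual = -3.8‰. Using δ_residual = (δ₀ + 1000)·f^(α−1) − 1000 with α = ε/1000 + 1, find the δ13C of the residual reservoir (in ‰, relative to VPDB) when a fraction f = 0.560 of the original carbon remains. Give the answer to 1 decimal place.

-4.7‰

δ₀ = (0.01115918/0.01123700 − 1)×1000 = (0.993075 − 1)×1000 = -6.925‰
α − 1 = ε/1000 = -0.0038
f^(α−1) = 0.560^(-0.0038) = 1.002206
δ_res = (-6.925 + 1000) × 1.002206 − 1000 = 995.265 − 1000 = -4.73‰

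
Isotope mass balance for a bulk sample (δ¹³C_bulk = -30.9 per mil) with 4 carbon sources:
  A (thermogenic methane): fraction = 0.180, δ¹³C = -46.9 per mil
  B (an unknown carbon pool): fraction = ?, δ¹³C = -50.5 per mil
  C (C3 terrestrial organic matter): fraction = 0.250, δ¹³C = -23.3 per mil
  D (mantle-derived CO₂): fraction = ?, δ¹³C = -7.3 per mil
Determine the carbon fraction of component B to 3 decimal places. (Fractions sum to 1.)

Let f_B and f_D be the unknown fractions; fractions sum to 1 so f_B + f_D = 0.570.
Mass balance: Σ fᵢ·δᵢ = δ_bulk ⇒ f_B·(-50.5) + f_D·(-7.3) = -30.9 − (-14.267) = -16.633
Substitute f_D = 0.570 − f_B:
f_B·(-50.5 − -7.3) = -16.633 − 0.570×(-7.3) = -12.472
f_B = -12.472 / -43.2 = 0.2887

0.289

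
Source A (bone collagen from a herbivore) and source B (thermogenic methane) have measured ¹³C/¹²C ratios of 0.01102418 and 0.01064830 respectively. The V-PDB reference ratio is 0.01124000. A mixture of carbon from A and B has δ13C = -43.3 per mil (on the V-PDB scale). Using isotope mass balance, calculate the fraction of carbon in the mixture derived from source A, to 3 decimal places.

δ_A = (0.01102418/0.01124000 − 1)×1000 = (0.980799 − 1)×1000 = -19.201 per mil
δ_B = (0.01064830/0.01124000 − 1)×1000 = (0.947358 − 1)×1000 = -52.642 per mil
f_A = (δ_mix − δ_B)/(δ_A − δ_B) = (-43.3 − (-52.642))/(-19.201 − (-52.642))
f_A = 9.342 / 33.441 = 0.2794

0.279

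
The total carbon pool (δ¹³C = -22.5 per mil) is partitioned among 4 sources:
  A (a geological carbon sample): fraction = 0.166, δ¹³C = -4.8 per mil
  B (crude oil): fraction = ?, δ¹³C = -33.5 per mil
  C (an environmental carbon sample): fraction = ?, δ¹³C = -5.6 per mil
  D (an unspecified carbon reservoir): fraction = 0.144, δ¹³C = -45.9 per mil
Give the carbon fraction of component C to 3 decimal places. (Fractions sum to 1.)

Let f_C and f_B be the unknown fractions; fractions sum to 1 so f_C + f_B = 0.690.
Mass balance: Σ fᵢ·δᵢ = δ_bulk ⇒ f_C·(-5.6) + f_B·(-33.5) = -22.5 − (-7.406) = -15.094
Substitute f_B = 0.690 − f_C:
f_C·(-5.6 − -33.5) = -15.094 − 0.690×(-33.5) = 8.021
f_C = 8.021 / 27.9 = 0.2875

0.288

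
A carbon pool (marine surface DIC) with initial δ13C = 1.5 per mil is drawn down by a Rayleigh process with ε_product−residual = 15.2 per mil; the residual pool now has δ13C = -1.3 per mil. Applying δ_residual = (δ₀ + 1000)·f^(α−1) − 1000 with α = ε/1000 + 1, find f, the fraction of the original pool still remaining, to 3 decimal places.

0.832

α − 1 = ε/1000 = 0.0152
(δ_res + 1000)/(δ₀ + 1000) = (-1.3 + 1000)/(1.5 + 1000) = 998.7/1001.5 = 0.997204
f = 0.997204^(1/0.0152) = exp(ln(0.997204)/0.0152) = exp(-0.00280/0.0152)
f = exp(-0.1842) = 0.8318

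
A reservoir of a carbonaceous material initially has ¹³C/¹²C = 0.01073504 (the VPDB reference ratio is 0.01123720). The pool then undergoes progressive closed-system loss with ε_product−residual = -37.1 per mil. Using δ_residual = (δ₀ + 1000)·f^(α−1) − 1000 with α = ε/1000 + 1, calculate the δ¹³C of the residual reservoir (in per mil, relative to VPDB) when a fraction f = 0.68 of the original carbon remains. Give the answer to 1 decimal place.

-30.9 per mil

δ₀ = (0.01073504/0.01123720 − 1)×1000 = (0.955313 − 1)×1000 = -44.687 per mil
α − 1 = ε/1000 = -0.0371
f^(α−1) = 0.68^(-0.0371) = 1.014411
δ_res = (-44.687 + 1000) × 1.014411 − 1000 = 969.080 − 1000 = -30.92 per mil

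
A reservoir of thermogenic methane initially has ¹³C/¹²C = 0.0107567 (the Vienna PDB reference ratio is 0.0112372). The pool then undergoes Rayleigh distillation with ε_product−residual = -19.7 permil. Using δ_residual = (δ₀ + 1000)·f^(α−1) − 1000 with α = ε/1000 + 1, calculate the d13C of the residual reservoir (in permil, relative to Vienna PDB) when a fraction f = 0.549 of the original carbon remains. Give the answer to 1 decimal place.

δ₀ = (0.0107567/0.0112372 − 1)×1000 = (0.957240 − 1)×1000 = -42.760 permil
α − 1 = ε/1000 = -0.0197
f^(α−1) = 0.549^(-0.0197) = 1.011883
δ_res = (-42.760 + 1000) × 1.011883 − 1000 = 968.615 − 1000 = -31.38 permil

-31.4 permil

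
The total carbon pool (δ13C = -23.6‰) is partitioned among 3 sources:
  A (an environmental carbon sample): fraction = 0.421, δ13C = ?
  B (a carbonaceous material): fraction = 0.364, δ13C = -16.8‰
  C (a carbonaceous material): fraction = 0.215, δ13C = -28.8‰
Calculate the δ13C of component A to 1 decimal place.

-26.8‰

Isotope mass balance: δ_bulk = Σ fᵢ·δᵢ.
-23.6 = 0.421×δ_A + 0.364×(-16.8) + 0.215×(-28.8)
0.421·δ_A = -23.6 − (-12.307) = -11.293
δ_A = -11.293 / 0.421 = -26.82‰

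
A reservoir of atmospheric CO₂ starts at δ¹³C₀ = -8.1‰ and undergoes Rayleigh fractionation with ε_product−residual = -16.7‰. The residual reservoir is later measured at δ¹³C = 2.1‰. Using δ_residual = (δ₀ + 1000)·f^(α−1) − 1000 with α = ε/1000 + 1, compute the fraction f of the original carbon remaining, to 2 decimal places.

α − 1 = ε/1000 = -0.0167
(δ_res + 1000)/(δ₀ + 1000) = (2.1 + 1000)/(-8.1 + 1000) = 1002.1/991.9 = 1.010283
f = 1.010283^(1/-0.0167) = exp(ln(1.010283)/-0.0167) = exp(0.01023/-0.0167)
f = exp(-0.6126) = 0.5419

0.54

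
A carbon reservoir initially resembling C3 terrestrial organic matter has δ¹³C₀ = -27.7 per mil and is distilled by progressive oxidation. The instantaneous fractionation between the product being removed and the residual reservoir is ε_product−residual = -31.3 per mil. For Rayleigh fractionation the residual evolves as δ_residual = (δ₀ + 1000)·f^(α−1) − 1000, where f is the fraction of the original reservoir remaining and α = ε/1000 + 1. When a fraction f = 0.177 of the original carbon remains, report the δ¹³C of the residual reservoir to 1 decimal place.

26.5 per mil

Rayleigh residual: δ_res = (δ₀ + 1000)·f^(α−1) − 1000
α = ε/1000 + 1 = 0.96870, so α − 1 = -0.03130
f^(α−1) = 0.177^(-0.03130) = 1.055695
δ_res = (-27.7 + 1000) × 1.055695 − 1000 = 1026.452 − 1000 = 26.45 per mil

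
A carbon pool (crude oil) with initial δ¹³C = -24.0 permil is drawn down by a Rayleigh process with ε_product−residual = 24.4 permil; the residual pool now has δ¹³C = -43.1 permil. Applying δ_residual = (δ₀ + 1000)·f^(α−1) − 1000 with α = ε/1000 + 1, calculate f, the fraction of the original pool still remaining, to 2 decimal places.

0.44

α − 1 = ε/1000 = 0.0244
(δ_res + 1000)/(δ₀ + 1000) = (-43.1 + 1000)/(-24.0 + 1000) = 956.9/976.0 = 0.980430
f = 0.980430^(1/0.0244) = exp(ln(0.980430)/0.0244) = exp(-0.01976/0.0244)
f = exp(-0.8100) = 0.4449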